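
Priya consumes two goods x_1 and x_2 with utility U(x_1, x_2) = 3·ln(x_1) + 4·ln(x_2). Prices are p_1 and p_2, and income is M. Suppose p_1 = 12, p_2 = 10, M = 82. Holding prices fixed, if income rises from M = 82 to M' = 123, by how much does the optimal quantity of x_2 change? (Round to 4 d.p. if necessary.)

Tangency: MRS = (3/4)·x_2/x_1 = p_1/p_2.
So 3·p_2·x_2 = 4·p_1·x_1; combined with the budget, a share 3/7 of income goes to x_1.
Demand: x_1*(p_1,p_2,M) = 3/7·M/p_1 and x_2* = 4/7·M/p_2.
At p_1=12, p_2=10, M=82: x_2* = 4/7·82/10 = 4.6857.
At M' = 123: x_2* = 7.0286. Change: 7.0286 − 4.6857 = 2.3429.

Δx_2* = 2.3429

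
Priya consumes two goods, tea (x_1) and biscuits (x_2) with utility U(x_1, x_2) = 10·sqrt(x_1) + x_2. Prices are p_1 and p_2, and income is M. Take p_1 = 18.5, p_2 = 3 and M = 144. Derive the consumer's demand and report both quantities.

Set MRS = p_1/p_2: 5·x_1^(−1/2) = p_1/p_2.
Thus x_1* = (5·p_2/p_1)² — independent of M — with the rest of income spent on x_2.
Plugging in: x_1* = (5·3/18.5)² = 0.6574, x_2* = 43.9459.

x_1* = 0.6574, x_2* = 43.9459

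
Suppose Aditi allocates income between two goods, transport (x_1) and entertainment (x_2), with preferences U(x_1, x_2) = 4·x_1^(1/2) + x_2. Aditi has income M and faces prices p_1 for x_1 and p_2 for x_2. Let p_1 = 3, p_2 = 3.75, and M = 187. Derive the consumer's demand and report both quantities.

x_1* = 6.25, x_2* = 44.8667

Solve: √x_1 = 2·p_2/p_1, so x_1*(p_1,p_2) = (2·p_2/p_1)², and x_2* = (M − p_1·x_1*)/p_2.
Plugging in: x_1* = (2·3.75/3)² = 6.25, x_2* = 44.8667.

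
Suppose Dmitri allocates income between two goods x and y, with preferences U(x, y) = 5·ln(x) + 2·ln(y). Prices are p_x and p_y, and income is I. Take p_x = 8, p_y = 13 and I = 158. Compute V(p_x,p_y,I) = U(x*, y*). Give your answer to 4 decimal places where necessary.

V = 15.7232

MU_x/MU_y = (5·y)/(2·x); tangency sets this equal to p_x/p_y.
So 5·p_y·y = 2·p_x·x; combined with the budget, a share 5/7 of income goes to x.
Demand: x*(p_x,p_y,I) = 5/7·I/p_x and y* = 2/7·I/p_y.
At p_x=8, p_y=13, I=158: x* = 5/7·158/8 = 14.1071, y* = 3.4725.
Utility at the optimum: U(14.1071, 3.4725) = 15.7232.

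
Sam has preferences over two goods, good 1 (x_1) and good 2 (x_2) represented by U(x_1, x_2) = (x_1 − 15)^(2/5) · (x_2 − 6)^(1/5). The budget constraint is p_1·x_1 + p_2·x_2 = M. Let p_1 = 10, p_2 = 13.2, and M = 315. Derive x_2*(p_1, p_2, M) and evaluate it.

This is Cobb-Douglas in (x_1−15, x_2−6): tangency gives 0.4·p_2·(x_2−6) = 0.2·p_1·(x_1−15).
Substituting into the budget: x_1* = 15 + 2/3·(M − 15·p_1 − 6·p_2)/p_1, and x_2* = 6 + 1/3·(…)/p_2.
Discretionary income = 315 − 15·10 − 6·13.2 = 85.8; x_2* = 6 + 1/3·85.8/13.2 = 8.1667.

x_2* = 8.1667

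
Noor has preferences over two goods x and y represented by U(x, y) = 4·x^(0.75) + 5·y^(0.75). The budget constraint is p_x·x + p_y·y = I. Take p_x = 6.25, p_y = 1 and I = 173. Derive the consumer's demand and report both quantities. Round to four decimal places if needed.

x* = 0.0464, y* = 172.7102

MRS = MU_x/MU_y = (4/5)·(y/x)^(0.25). Set equal to p_x/p_y.
Solve for the ratio: y/x = [(5/4)·p_x/p_y]^(4).
Substitute y = (y/x)·x into the budget: x* = I/(p_x + p_y·(y/x)).
Numerically y/x = 3725.290298, so x* = 173/(6.25 + 1·3725.290298) = 0.0464 and y* = 3725.290298·0.0464 = 172.7102.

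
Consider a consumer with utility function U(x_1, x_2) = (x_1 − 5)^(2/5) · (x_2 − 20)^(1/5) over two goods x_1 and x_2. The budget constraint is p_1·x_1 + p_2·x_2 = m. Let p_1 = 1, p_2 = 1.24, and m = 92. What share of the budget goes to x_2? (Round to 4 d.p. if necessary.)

Substituting into the budget: x_1* = 5 + 2/3·(m − 5·p_1 − 20·p_2)/p_1, and x_2* = 20 + 1/3·(…)/p_2.
Discretionary income = 92 − 5·1 − 20·1.24 = 62.2; x_1* = 5 + 2/3·62.2/1 = 46.4667; x_2* = 20 + 1/3·62.2/1.24 = 36.7204.
Expenditure on x_2: 1.24·36.7204 = 45.5333; share = 0.4949.

share on x_2 = 0.4949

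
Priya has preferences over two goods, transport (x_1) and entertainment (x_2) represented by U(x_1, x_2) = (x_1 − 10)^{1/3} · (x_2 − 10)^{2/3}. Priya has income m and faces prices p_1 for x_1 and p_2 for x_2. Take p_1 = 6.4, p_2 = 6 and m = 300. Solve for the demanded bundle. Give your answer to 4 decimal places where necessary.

Let x_1' = x_1−10, x_2' = x_2−10. MRS = (1/2)·x_2'/x_1' = p_1/p_2.
Substituting into the budget: x_1* = 10 + 1/3·(m − 10·p_1 − 10·p_2)/p_1, and x_2* = 10 + 2/3·(…)/p_2.
Discretionary income = 300 − 10·6.4 − 10·6 = 176; x_1* = 10 + 1/3·176/6.4 = 19.1667; x_2* = 10 + 2/3·176/6 = 29.5556.

x_1* = 19.1667, x_2* = 29.5556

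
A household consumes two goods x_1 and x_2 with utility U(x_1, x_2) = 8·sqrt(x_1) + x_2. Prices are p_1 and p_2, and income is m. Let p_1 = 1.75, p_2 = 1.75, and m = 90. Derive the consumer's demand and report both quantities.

x_1* = 16, x_2* = 35.4286

Thus x_1* = (4·p_2/p_1)² — independent of m — with the rest of income spent on x_2.
Plugging in: x_1* = (4·1.75/1.75)² = 16, x_2* = 35.4286.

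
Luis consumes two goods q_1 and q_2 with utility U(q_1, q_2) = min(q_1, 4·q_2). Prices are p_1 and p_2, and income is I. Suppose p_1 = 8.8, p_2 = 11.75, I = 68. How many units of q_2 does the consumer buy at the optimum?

q_2* = 1.4483

Demand: q_1*(p_1,p_2,I) = 4·I/(4·p_1 + p_2), q_2* = I/(4·p_1 + p_2).
Here 4·8.8 + 11.75 = 46.95, giving q_2* = 1.4483.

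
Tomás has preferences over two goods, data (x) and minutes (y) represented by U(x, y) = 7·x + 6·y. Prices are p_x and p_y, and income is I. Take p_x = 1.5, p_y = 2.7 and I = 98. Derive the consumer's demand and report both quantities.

Perfect substitutes: compare marginal utility per dollar. 7/p_x vs 6/p_y → 4.6667 vs 2.2222.
x gives more utility per dollar, so spend all income on x: x* = I/p_x, y* = 0.
Numerically: x* = 65.3333, y* = 0.

x* = 65.3333, y* = 0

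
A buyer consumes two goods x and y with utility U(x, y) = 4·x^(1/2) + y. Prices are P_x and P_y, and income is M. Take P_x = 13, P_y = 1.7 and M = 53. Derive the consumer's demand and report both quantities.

Solve: √x = 2·P_y/P_x, so x*(P_x,P_y) = (2·P_y/P_x)², and y* = (M − P_x·x*)/P_y.
Plugging in: x* = (2·1.7/13)² = 0.0684, y* = 30.6534.

x* = 0.0684, y* = 30.6534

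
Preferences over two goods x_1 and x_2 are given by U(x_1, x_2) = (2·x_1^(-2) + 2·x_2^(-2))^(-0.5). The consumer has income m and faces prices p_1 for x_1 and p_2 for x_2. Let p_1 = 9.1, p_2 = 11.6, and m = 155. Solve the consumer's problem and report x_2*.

Substitute x_2 = (x_2/x_1)·x_1 into the budget: x_1* = m/(p_1 + p_2·(x_2/x_1)).
Numerically x_2/x_1 = 0.922276, so x_1* = 155/(9.1 + 11.6·0.922276) = 7.8289 and x_2* = 0.922276·7.8289 = 7.2204.

x_2* = 7.2204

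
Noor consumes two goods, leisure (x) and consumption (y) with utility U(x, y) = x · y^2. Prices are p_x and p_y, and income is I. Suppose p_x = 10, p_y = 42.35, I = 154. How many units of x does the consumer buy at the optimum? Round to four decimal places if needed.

Tangency: MRS = (1/2)·y/x = p_x/p_y.
So p_y·y = 2·p_x·x; combined with the budget, a share 1/3 of income goes to x.
Demand: x*(p_x,p_y,I) = 1/3·I/p_x and y* = 2/3·I/p_y.
At p_x=10, p_y=42.35, I=154: x* = 1/3·154/10 = 5.1333.

x* = 5.1333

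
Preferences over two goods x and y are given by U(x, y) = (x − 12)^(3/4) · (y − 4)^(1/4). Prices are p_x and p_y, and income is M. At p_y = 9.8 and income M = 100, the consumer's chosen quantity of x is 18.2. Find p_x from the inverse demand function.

p_x = 3

This is Cobb-Douglas in (x−12, y−4): tangency gives 0.75·p_y·(y−4) = 0.25·p_x·(x−12).
After buying the subsistence bundle (12, 4), a share 0.75 of the remaining income goes to x: x* = 12 + 0.75·(M − 12p_x − 4p_y)/p_x.
Set x* = 18.2 in the demand function and solve for p_x: p_x = 3.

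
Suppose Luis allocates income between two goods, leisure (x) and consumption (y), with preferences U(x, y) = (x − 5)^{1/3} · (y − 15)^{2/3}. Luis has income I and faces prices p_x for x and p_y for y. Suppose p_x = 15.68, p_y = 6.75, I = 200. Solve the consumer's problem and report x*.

Let x' = x−5, y' = y−15. MRS = (1/2)·y'/x' = p_x/p_y.
After buying the subsistence bundle (5, 15), a share 1/3 of the remaining income goes to x: x* = 5 + 1/3·(I − 5p_x − 15p_y)/p_x.
Discretionary income = 200 − 5·15.68 − 15·6.75 = 20.35; x* = 5 + 1/3·20.35/15.68 = 5.4326.

x* = 5.4326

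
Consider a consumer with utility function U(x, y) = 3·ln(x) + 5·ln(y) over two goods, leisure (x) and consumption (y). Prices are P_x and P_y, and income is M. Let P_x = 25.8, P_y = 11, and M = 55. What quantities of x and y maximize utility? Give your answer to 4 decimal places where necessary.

x* = 0.7994, y* = 3.125

MU_x/MU_y = (3·y)/(5·x); tangency sets this equal to P_x/P_y.
So 3·P_y·y = 5·P_x·x; combined with the budget, a share 0.375 of income goes to x.
Demand: x*(P_x,P_y,M) = 0.375·M/P_x and y* = 0.625·M/P_y.
At P_x=25.8, P_y=11, M=55: x* = 0.375·55/25.8 = 0.7994, y* = 3.125.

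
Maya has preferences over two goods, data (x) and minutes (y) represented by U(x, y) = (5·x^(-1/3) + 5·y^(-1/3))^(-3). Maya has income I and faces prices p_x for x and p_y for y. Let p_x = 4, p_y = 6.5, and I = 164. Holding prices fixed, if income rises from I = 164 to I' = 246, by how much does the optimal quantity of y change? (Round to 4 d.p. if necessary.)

Δy* = 6.69

From the CES first-order condition, (y/x)^(4/3) = p_x/p_y.
Solve for the ratio: y/x = [p_x/p_y]^(0.75).
Substitute y = (y/x)·x into the budget: x* = I/(p_x + p_y·(y/x)).
Numerically y/x = 0.6948, so x* = 164/(4 + 6.5·0.6948) = 19.2574 and y* = 0.6948·19.2574 = 13.3801.
At I' = 246: y* = 20.0701. Change: 20.0701 − 13.3801 = 6.69.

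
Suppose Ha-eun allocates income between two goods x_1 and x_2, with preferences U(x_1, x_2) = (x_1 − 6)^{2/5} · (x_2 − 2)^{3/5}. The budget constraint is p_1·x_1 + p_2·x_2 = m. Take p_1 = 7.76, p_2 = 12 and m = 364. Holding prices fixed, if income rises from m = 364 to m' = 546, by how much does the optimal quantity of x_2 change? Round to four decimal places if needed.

Δx_2* = 9.1

This is Cobb-Douglas in (x_1−6, x_2−2): tangency gives 0.4·p_2·(x_2−2) = 0.6·p_1·(x_1−6).
After buying the subsistence bundle (6, 2), a share 0.4 of the remaining income goes to x_1: x_1* = 6 + 0.4·(m − 6p_1 − 2p_2)/p_1.
Discretionary income = 364 − 6·7.76 − 2·12 = 293.44; x_2* = 2 + 0.6·293.44/12 = 16.672.
At m' = 546: x_2* = 25.772. Change: 25.772 − 16.672 = 9.1.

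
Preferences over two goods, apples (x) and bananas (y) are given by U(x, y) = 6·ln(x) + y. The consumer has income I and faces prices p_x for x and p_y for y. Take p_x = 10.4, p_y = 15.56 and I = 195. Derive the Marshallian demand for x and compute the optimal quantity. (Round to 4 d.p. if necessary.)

x* = 8.9769

MU_x = 6/x, MU_y = 1. Tangency: 6/x = p_x/p_y.
So x*(p_x,p_y) = 6·p_y/p_x, independent of income; and y* = (I − 6·p_y)/p_y.
At the given prices: x* = 6·15.56/10.4 = 8.9769.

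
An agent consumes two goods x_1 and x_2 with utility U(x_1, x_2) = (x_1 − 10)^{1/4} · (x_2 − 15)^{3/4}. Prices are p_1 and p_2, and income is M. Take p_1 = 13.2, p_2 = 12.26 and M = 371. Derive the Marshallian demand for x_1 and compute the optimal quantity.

This is Cobb-Douglas in (x_1−10, x_2−15): tangency gives 0.25·p_2·(x_2−15) = 0.75·p_1·(x_1−10).
After buying the subsistence bundle (10, 15), a share 0.25 of the remaining income goes to x_1: x_1* = 10 + 0.25·(M − 10p_1 − 15p_2)/p_1.
Discretionary income = 371 − 10·13.2 − 15·12.26 = 55.1; x_1* = 10 + 0.25·55.1/13.2 = 11.0436.

x_1* = 11.0436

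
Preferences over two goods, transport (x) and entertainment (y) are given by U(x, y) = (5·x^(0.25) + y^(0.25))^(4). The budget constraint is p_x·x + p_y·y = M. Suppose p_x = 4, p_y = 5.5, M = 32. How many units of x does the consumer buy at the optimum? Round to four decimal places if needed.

x* = 7.2386

With the ratio pinned down, the budget gives x* = M/(p_x + p_y·(y/x)) and y* = (y/x)·x*.
Numerically y/x = 0.076496, so x* = 32/(4 + 5.5·0.076496) = 7.2386.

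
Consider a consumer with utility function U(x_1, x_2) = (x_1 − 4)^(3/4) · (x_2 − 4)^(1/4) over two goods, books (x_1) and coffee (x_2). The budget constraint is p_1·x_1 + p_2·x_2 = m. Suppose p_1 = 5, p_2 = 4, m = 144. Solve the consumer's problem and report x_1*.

After buying the subsistence bundle (4, 4), a share 0.75 of the remaining income goes to x_1: x_1* = 4 + 0.75·(m − 4p_1 − 4p_2)/p_1.
Discretionary income = 144 − 4·5 − 4·4 = 108; x_1* = 4 + 0.75·108/5 = 20.2.

x_1* = 20.2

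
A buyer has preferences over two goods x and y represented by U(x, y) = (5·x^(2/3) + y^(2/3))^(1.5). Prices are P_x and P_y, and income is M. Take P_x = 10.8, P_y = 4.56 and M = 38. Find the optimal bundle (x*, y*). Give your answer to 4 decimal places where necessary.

x* = 3.3674, y* = 0.3579

From the CES first-order condition, 5·(y/x)^(1/3) = P_x/P_y.
Solve for the ratio: y/x = [(1/5)·P_x/P_y]^(3).
Substitute y = (y/x)·x into the budget: x* = M/(P_x + P_y·(y/x)).
Numerically y/x = 0.106284, so x* = 38/(10.8 + 4.56·0.106284) = 3.3674 and y* = 0.106284·3.3674 = 0.3579.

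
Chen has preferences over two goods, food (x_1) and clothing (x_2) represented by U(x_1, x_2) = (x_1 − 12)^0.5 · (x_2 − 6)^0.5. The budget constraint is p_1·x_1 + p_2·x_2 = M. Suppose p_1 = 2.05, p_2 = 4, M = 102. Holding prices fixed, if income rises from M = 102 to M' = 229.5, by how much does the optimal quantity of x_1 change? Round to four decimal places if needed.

Δx_1* = 31.0976

Substituting into the budget: x_1* = 12 + 0.5·(M − 12·p_1 − 6·p_2)/p_1, and x_2* = 6 + 0.5·(…)/p_2.
Discretionary income = 102 − 12·2.05 − 6·4 = 53.4; x_1* = 12 + 0.5·53.4/2.05 = 25.0244.
At M' = 229.5: x_1* = 56.122. Change: 56.122 − 25.0244 = 31.0976.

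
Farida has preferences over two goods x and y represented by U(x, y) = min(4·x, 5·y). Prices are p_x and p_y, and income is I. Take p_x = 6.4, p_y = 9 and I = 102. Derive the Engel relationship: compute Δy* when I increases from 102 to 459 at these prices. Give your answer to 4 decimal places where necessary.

Δy* = 21

Demand: x*(p_x,p_y,I) = 5·I/(5·p_x + 4·p_y), y* = 4·I/(5·p_x + 4·p_y).
Here 5·6.4 + 4·9 = 68, giving y* = 6.
At I' = 459: y* = 27. Change: 27 − 6 = 21.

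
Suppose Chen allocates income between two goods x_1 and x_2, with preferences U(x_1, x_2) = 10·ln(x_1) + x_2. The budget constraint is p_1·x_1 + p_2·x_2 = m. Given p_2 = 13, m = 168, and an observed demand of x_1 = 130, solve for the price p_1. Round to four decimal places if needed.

p_1 = 1

Set MRS = p_1/p_2: (10/x_1)/1 = p_1/p_2.
So x_1*(p_1,p_2) = 10·p_2/p_1, independent of income; and x_2* = (m − 10·p_2)/p_2.
Set x_1* = 130 in the demand function and solve for p_1: p_1 = 1.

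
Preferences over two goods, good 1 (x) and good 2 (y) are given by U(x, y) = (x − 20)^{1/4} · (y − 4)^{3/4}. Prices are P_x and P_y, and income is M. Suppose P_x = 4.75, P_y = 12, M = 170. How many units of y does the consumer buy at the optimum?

Let x' = x−20, y' = y−4. MRS = (1/3)·y'/x' = P_x/P_y.
Substituting into the budget: x* = 20 + 0.25·(M − 20·P_x − 4·P_y)/P_x, and y* = 4 + 0.75·(…)/P_y.
Discretionary income = 170 − 20·4.75 − 4·12 = 27; y* = 4 + 0.75·27/12 = 5.6875.

y* = 5.6875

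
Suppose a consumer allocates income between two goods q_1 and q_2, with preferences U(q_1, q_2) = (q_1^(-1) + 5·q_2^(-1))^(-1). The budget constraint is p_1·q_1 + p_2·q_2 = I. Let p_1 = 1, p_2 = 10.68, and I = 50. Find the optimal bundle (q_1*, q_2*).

q_1* = 6.0186, q_2* = 4.1181

MRS = MU_q_1/MU_q_2 = (1/5)·(q_2/q_1)^(2). Set equal to p_1/p_2.
Hence q_2/q_1 = (5·p_1/p_2)^(1/(2)), i.e. raised to the 0.5 power.
With the ratio pinned down, the budget gives q_1* = I/(p_1 + p_2·(q_2/q_1)) and q_2* = (q_2/q_1)·q_1*.
Numerically q_2/q_1 = 0.684226, so q_1* = 50/(1 + 10.68·0.684226) = 6.0186 and q_2* = 0.684226·6.0186 = 4.1181.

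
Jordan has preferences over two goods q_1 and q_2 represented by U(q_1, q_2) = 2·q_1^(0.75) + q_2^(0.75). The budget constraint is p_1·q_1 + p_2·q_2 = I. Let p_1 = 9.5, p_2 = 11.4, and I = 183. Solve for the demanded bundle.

From the CES first-order condition, 2·(q_2/q_1)^(0.25) = p_1/p_2.
Solve for the ratio: q_2/q_1 = [(1/2)·p_1/p_2]^(4).
Substitute q_2 = (q_2/q_1)·q_1 into the budget: q_1* = I/(p_1 + p_2·(q_2/q_1)).
Numerically q_2/q_1 = 0.030141, so q_1* = 183/(9.5 + 11.4·0.030141) = 18.5907 and q_2* = 0.030141·18.5907 = 0.5603.

q_1* = 18.5907, q_2* = 0.5603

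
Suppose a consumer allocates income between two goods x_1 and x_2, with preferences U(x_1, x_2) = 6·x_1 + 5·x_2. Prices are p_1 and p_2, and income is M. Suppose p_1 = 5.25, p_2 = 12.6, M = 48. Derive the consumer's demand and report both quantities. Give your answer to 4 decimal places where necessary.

Linear utility — the consumer picks whichever good has higher MU/price: 6/5.25 = 1.1429 vs 5/12.6 = 0.3968.
x_1 gives more utility per dollar, so spend all income on x_1: x_1* = M/p_1, x_2* = 0.
Numerically: x_1* = 9.1429, x_2* = 0.

x_1* = 9.1429, x_2* = 0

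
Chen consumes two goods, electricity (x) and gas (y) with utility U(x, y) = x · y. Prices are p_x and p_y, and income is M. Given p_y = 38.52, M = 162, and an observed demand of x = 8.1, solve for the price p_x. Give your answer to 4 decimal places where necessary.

p_x = 10

The MRS is y/x. Set MRS = p_x/p_y.
Rearranging, p_y·y = p_x·x. Substituting into the budget gives p_x·x·(1 + 1) = M.
Demand: x*(p_x,p_y,M) = 0.5·M/p_x and y* = 0.5·M/p_y.
Set x* = 8.1 in the demand function and solve for p_x: p_x = 10.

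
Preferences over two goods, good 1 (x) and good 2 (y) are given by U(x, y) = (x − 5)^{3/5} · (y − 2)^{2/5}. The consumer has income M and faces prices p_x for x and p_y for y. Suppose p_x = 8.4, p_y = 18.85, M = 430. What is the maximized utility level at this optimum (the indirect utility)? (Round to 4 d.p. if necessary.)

MRS = (3/2)·(y−2)/(x−5). Tangency with p_x/p_y gives y−2 = (2/3)·(p_x/p_y)·(x−5).
After buying the subsistence bundle (5, 2), a share 0.6 of the remaining income goes to x: x* = 5 + 0.6·(M − 5p_x − 2p_y)/p_x.
Discretionary income = 430 − 5·8.4 − 2·18.85 = 350.3; x* = 5 + 0.6·350.3/8.4 = 30.0214; y* = 2 + 0.4·350.3/18.85 = 9.4334.
Utility at the optimum: U(30.0214, 9.4334) = 15.3979.

V = 15.3979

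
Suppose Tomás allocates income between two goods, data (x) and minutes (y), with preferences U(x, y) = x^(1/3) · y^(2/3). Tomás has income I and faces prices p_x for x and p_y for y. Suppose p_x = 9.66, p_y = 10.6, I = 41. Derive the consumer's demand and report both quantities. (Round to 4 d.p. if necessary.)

Demand: x*(p_x,p_y,I) = 1/3·I/p_x and y* = 2/3·I/p_y.
At p_x=9.66, p_y=10.6, I=41: x* = 1/3·41/9.66 = 1.4148, y* = 2.5786.

x* = 1.4148, y* = 2.5786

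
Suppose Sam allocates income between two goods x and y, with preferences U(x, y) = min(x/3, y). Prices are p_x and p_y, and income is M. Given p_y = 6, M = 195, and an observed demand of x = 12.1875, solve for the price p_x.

With perfect complements, no substitution: consume in ratio x:y = 3:1.
Budget: p_x·x + p_y·(1/3)·x = M, so (3·p_x + p_y)·x = 3·M.
Demand: x*(p_x,p_y,M) = 3·M/(3·p_x + p_y), y* = M/(3·p_x + p_y).
Set x* = 12.1875 in the demand function and solve for p_x: p_x = 14.

p_x = 14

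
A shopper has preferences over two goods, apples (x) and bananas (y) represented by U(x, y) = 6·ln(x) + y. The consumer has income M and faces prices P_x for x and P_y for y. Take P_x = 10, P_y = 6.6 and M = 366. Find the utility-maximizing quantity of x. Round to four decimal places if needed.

x* = 3.96

MU_x = 6/x, MU_y = 1. Tangency: 6/x = P_x/P_y.
So x*(P_x,P_y) = 6·P_y/P_x, independent of income; and y* = (M − 6·P_y)/P_y.
At the given prices: x* = 6·6.6/10 = 3.96.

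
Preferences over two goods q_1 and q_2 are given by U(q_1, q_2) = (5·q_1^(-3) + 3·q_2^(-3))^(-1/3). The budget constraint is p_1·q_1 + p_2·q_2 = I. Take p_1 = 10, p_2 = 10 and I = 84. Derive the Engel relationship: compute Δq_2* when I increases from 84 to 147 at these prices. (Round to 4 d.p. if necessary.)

MU_q_1 ∝ 5·q_1^(-4), MU_q_2 ∝ 3·q_2^(-4), so MRS = (5/3)·(q_2/q_1)^(4) = p_1/p_2.
Hence q_2/q_1 = ((3/5)·p_1/p_2)^(1/(4)), i.e. raised to the 0.25 power.
With the ratio pinned down, the budget gives q_1* = I/(p_1 + p_2·(q_2/q_1)) and q_2* = (q_2/q_1)·q_1*.
Numerically q_2/q_1 = 0.880112, so q_1* = 84/(10 + 10·0.880112) = 4.4678 and q_2* = 0.880112·4.4678 = 3.9322.
At I' = 147: q_2* = 6.8813. Change: 6.8813 − 3.9322 = 2.9491.

Δq_2* = 2.9491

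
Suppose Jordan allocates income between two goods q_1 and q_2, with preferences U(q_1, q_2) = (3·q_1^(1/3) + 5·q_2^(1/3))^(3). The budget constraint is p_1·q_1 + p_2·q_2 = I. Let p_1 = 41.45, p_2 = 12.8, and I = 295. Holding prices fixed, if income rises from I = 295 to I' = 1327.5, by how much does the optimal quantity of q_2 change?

Δq_2* = 64.1072

From the CES first-order condition, (3/5)·(q_2/q_1)^(2/3) = p_1/p_2.
Hence q_2/q_1 = ((5/3)·p_1/p_2)^(1/(2/3)), i.e. raised to the 1.5 power.
With the ratio pinned down, the budget gives q_1* = I/(p_1 + p_2·(q_2/q_1)) and q_2* = (q_2/q_1)·q_1*.
Numerically q_2/q_1 = 12.538482, so q_1* = 295/(41.45 + 12.8·12.538482) = 1.4608 and q_2* = 12.538482·1.4608 = 18.3164.
At I' = 1327.5: q_2* = 82.4236. Change: 82.4236 − 18.3164 = 64.1072.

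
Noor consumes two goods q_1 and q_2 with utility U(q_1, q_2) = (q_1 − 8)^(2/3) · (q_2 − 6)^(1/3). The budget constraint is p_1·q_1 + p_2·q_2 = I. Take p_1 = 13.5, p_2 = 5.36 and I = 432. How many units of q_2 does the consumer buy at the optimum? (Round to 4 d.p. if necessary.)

q_2* = 24.1493

This is Cobb-Douglas in (q_1−8, q_2−6): tangency gives 2/3·p_2·(q_2−6) = 1/3·p_1·(q_1−8).
After buying the subsistence bundle (8, 6), a share 2/3 of the remaining income goes to q_1: q_1* = 8 + 2/3·(I − 8p_1 − 6p_2)/p_1.
Discretionary income = 432 − 8·13.5 − 6·5.36 = 291.84; q_2* = 6 + 1/3·291.84/5.36 = 24.1493.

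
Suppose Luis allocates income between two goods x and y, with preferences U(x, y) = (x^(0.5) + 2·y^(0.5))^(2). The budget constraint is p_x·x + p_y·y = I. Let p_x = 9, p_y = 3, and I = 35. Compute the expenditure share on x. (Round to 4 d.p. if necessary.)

share on x = 0.0769

MU_x ∝ x^(-0.5), MU_y ∝ 2·y^(-0.5), so MRS = (1/2)·(y/x)^(0.5) = p_x/p_y.
Solve for the ratio: y/x = [2·p_x/p_y]^(2).
With the ratio pinned down, the budget gives x* = I/(p_x + p_y·(y/x)) and y* = (y/x)·x*.
Numerically y/x = 36, so x* = 35/(9 + 3·36) = 0.2991 and y* = 36·0.2991 = 10.7692.
Expenditure on x: 9·0.2991 = 2.6923; share = 0.0769.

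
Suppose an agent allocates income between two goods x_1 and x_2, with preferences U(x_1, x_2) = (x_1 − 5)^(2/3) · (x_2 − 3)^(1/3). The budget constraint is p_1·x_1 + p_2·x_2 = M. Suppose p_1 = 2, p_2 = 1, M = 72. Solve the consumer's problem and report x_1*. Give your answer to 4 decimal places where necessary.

x_1* = 24.6667

MRS = 2·(x_2−3)/(x_1−5). Tangency with p_1/p_2 gives x_2−3 = (1/2)·(p_1/p_2)·(x_1−5).
After buying the subsistence bundle (5, 3), a share 2/3 of the remaining income goes to x_1: x_1* = 5 + 2/3·(M − 5p_1 − 3p_2)/p_1.
Discretionary income = 72 − 5·2 − 3·1 = 59; x_1* = 5 + 2/3·59/2 = 24.6667.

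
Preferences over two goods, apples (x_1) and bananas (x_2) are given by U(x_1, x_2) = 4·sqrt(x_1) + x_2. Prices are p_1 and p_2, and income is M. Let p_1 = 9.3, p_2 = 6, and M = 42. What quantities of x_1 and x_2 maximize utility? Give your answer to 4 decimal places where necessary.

x_1* = 1.6649, x_2* = 4.4194

Utility is quasi-linear in x_2; the FOC for x_1 is 2/√x_1 = p_1/p_2.
Solve: √x_1 = 2·p_2/p_1, so x_1*(p_1,p_2) = (2·p_2/p_1)², and x_2* = (M − p_1·x_1*)/p_2.
Plugging in: x_1* = (2·6/9.3)² = 1.6649, x_2* = 4.4194.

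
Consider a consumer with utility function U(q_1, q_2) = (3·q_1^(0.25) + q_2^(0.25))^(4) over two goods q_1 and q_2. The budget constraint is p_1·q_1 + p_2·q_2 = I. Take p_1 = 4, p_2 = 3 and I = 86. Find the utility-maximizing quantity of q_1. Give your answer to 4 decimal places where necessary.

q_1* = 17.1399

From the CES first-order condition, 3·(q_2/q_1)^(0.75) = p_1/p_2.
Solve for the ratio: q_2/q_1 = [(1/3)·p_1/p_2]^(4/3).
Substitute q_2 = (q_2/q_1)·q_1 into the budget: q_1* = I/(p_1 + p_2·(q_2/q_1)).
Numerically q_2/q_1 = 0.339175, so q_1* = 86/(4 + 3·0.339175) = 17.1399.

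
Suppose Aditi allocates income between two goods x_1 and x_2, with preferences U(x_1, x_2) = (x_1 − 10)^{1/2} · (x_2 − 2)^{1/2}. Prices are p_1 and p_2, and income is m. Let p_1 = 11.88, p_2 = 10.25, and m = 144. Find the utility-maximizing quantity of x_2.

x_2* = 2.2293

MRS = (x_2−2)/(x_1−10). Tangency with p_1/p_2 gives x_2−2 = (p_1/p_2)·(x_1−10).
After buying the subsistence bundle (10, 2), a share 0.5 of the remaining income goes to x_1: x_1* = 10 + 0.5·(m − 10p_1 − 2p_2)/p_1.
Discretionary income = 144 − 10·11.88 − 2·10.25 = 4.7; x_2* = 2 + 0.5·4.7/10.25 = 2.2293.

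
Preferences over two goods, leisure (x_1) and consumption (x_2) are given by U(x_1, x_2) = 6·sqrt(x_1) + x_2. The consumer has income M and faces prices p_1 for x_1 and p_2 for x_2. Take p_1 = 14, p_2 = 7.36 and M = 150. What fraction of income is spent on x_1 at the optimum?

share on x_1 = 0.2322

Utility is quasi-linear in x_2; the FOC for x_1 is 3/√x_1 = p_1/p_2.
Thus x_1* = (3·p_2/p_1)² — independent of M — with the rest of income spent on x_2.
Plugging in: x_1* = (3·7.36/14)² = 2.4874, x_2* = 15.649.
Expenditure on x_1: 14·2.4874 = 34.8233; share = 0.2322.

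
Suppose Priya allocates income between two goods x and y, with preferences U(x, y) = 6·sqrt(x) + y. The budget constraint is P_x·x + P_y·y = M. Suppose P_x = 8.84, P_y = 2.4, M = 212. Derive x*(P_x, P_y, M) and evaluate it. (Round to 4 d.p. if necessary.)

Set MRS = P_x/P_y: 3·x^(−1/2) = P_x/P_y.
Solve: √x = 3·P_y/P_x, so x*(P_x,P_y) = (3·P_y/P_x)², and y* = (M − P_x·x*)/P_y.
Plugging in: x* = (3·2.4/8.84)² = 0.6634.

x* = 0.6634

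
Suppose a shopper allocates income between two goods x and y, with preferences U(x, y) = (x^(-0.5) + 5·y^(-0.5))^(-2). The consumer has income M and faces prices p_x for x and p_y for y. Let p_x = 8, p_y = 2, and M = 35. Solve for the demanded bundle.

x* = 1.5394, y* = 11.3424

MU_x ∝ x^(-1.5), MU_y ∝ 5·y^(-1.5), so MRS = (1/5)·(y/x)^(1.5) = p_x/p_y.
Hence y/x = (5·p_x/p_y)^(1/(1.5)), i.e. raised to the 2/3 power.
With the ratio pinned down, the budget gives x* = M/(p_x + p_y·(y/x)) and y* = (y/x)·x*.
Numerically y/x = 7.368063, so x* = 35/(8 + 2·7.368063) = 1.5394 and y* = 7.368063·1.5394 = 11.3424.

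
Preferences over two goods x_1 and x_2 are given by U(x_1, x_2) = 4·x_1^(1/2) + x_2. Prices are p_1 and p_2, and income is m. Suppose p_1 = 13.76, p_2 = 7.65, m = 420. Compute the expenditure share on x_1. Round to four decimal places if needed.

share on x_1 = 0.0405

MU_x_1 = 2/√x_1, MU_x_2 = 1. Tangency: 2/√x_1 = p_1/p_2.
Thus x_1* = (2·p_2/p_1)² — independent of m — with the rest of income spent on x_2.
Plugging in: x_1* = (2·7.65/13.76)² = 1.2364, x_2* = 52.6781.
Expenditure on x_1: 13.76·1.2364 = 17.0124; share = 0.0405.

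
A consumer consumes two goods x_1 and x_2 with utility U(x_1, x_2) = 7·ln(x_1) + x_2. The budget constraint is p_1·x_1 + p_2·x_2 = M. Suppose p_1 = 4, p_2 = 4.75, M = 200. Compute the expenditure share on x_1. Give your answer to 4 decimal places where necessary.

share on x_1 = 0.1663

Set MRS = p_1/p_2: (7/x_1)/1 = p_1/p_2.
So x_1*(p_1,p_2) = 7·p_2/p_1, independent of income; and x_2* = (M − 7·p_2)/p_2.
At the given prices: x_1* = 7·4.75/4 = 8.3125, and x_2* = 35.1053.
Expenditure on x_1: 4·8.3125 = 33.25; share = 0.1663.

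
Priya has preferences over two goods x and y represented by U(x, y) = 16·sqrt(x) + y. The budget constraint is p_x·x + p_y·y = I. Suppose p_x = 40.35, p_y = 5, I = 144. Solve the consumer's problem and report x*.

x* = 0.9827

Set MRS = p_x/p_y: 8·x^(−1/2) = p_x/p_y.
Solve: √x = 8·p_y/p_x, so x*(p_x,p_y) = (8·p_y/p_x)², and y* = (I − p_x·x*)/p_y.
Plugging in: x* = (8·5/40.35)² = 0.9827.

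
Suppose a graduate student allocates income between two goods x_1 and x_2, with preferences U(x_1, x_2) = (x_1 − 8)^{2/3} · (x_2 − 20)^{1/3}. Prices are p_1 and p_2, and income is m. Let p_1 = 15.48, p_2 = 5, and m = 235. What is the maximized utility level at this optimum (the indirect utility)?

V = 0.556

MRS = 2·(x_2−20)/(x_1−8). Tangency with p_1/p_2 gives x_2−20 = (1/2)·(p_1/p_2)·(x_1−8).
Substituting into the budget: x_1* = 8 + 2/3·(m − 8·p_1 − 20·p_2)/p_1, and x_2* = 20 + 1/3·(…)/p_2.
Discretionary income = 235 − 8·15.48 − 20·5 = 11.16; x_1* = 8 + 2/3·11.16/15.48 = 8.4806; x_2* = 20 + 1/3·11.16/5 = 20.744.
Utility at the optimum: U(8.4806, 20.744) = 0.556.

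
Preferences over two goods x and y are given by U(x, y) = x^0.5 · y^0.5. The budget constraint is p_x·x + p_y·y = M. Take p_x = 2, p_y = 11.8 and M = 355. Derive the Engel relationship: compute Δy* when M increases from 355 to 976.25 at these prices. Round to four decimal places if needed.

Δy* = 26.3242

Demand: x*(p_x,p_y,M) = 0.5·M/p_x and y* = 0.5·M/p_y.
At p_x=2, p_y=11.8, M=355: y* = 0.5·355/11.8 = 15.0424.
At M' = 976.25: y* = 41.3665. Change: 41.3665 − 15.0424 = 26.3242.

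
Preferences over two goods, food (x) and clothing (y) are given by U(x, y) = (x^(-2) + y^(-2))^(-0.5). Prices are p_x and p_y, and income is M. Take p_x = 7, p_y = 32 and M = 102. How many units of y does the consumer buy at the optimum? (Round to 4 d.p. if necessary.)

y* = 2.3385

From the CES first-order condition, (y/x)^(3) = p_x/p_y.
Hence y/x = (p_x/p_y)^(1/(3)), i.e. raised to the 1/3 power.
With the ratio pinned down, the budget gives x* = M/(p_x + p_y·(y/x)) and y* = (y/x)·x*.
Numerically y/x = 0.602536, so x* = 102/(7 + 32·0.602536) = 3.8811 and y* = 0.602536·3.8811 = 2.3385.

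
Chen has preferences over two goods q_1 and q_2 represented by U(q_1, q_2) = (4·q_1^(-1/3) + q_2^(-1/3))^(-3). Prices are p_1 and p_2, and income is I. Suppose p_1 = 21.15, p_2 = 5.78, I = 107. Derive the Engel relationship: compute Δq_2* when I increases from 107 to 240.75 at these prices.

From the CES first-order condition, 4·(q_2/q_1)^(4/3) = p_1/p_2.
Solve for the ratio: q_2/q_1 = [(1/4)·p_1/p_2]^(0.75).
With the ratio pinned down, the budget gives q_1* = I/(p_1 + p_2·(q_2/q_1)) and q_2* = (q_2/q_1)·q_1*.
Numerically q_2/q_1 = 0.935388, so q_1* = 107/(21.15 + 5.78·0.935388) = 4.0291 and q_2* = 0.935388·4.0291 = 3.7688.
At I' = 240.75: q_2* = 8.4798. Change: 8.4798 − 3.7688 = 4.711.

Δq_2* = 4.711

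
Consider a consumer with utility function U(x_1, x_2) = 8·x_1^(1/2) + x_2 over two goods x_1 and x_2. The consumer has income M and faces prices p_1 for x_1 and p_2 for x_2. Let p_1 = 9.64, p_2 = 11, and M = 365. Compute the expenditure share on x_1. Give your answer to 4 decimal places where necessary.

Solve: √x_1 = 4·p_2/p_1, so x_1*(p_1,p_2) = (4·p_2/p_1)², and x_2* = (M − p_1·x_1*)/p_2.
Plugging in: x_1* = (4·11/9.64)² = 20.833, x_2* = 14.9246.
Expenditure on x_1: 9.64·20.833 = 200.8299; share = 0.5502.

share on x_1 = 0.5502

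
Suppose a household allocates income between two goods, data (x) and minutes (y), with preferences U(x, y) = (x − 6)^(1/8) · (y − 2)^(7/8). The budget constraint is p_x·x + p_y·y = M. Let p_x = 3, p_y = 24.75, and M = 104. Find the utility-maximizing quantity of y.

MRS = (1/7)·(y−2)/(x−6). Tangency with p_x/p_y gives y−2 = 7·(p_x/p_y)·(x−6).
After buying the subsistence bundle (6, 2), a share 0.125 of the remaining income goes to x: x* = 6 + 0.125·(M − 6p_x − 2p_y)/p_x.
Discretionary income = 104 − 6·3 − 2·24.75 = 36.5; y* = 2 + 0.875·36.5/24.75 = 3.2904.

y* = 3.2904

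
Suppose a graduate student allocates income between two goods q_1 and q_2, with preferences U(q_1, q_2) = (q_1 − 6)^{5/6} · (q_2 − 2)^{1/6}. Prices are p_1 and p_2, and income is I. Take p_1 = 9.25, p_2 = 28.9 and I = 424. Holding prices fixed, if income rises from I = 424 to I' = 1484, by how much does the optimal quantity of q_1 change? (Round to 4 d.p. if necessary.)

MRS = 5·(q_2−2)/(q_1−6). Tangency with p_1/p_2 gives q_2−2 = (1/5)·(p_1/p_2)·(q_1−6).
After buying the subsistence bundle (6, 2), a share 5/6 of the remaining income goes to q_1: q_1* = 6 + 5/6·(I − 6p_1 − 2p_2)/p_1.
Discretionary income = 424 − 6·9.25 − 2·28.9 = 310.7; q_1* = 6 + 5/6·310.7/9.25 = 33.991.
At I' = 1484: q_1* = 129.4865. Change: 129.4865 − 33.991 = 95.4955.

Δq_1* = 95.4955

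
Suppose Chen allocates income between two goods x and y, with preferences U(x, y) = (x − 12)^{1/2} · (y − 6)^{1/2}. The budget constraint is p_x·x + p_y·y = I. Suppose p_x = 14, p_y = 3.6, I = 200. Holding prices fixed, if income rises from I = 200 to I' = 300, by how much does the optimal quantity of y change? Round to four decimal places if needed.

This is Cobb-Douglas in (x−12, y−6): tangency gives 0.5·p_y·(y−6) = 0.5·p_x·(x−12).
Substituting into the budget: x* = 12 + 0.5·(I − 12·p_x − 6·p_y)/p_x, and y* = 6 + 0.5·(…)/p_y.
Discretionary income = 200 − 12·14 − 6·3.6 = 10.4; y* = 6 + 0.5·10.4/3.6 = 7.4444.
At I' = 300: y* = 21.3333. Change: 21.3333 − 7.4444 = 13.8889.

Δy* = 13.8889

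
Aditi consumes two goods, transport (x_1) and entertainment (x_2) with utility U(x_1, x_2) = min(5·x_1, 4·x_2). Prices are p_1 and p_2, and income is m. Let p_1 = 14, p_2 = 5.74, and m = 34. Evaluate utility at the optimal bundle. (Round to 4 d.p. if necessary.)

With perfect complements, no substitution: consume in ratio x_1:x_2 = 4:5.
Budget: p_1·x_1 + p_2·(5/4)·x_1 = m, so (4·p_1 + 5·p_2)·x_1 = 4·m.
Demand: x_1*(p_1,p_2,m) = 4·m/(4·p_1 + 5·p_2), x_2* = 5·m/(4·p_1 + 5·p_2).
Here 4·14 + 5·5.74 = 84.7, giving x_1* = 1.6057 and x_2* = 2.0071.
Utility at the optimum: U(1.6057, 2.0071) = 8.0283.

V = 8.0283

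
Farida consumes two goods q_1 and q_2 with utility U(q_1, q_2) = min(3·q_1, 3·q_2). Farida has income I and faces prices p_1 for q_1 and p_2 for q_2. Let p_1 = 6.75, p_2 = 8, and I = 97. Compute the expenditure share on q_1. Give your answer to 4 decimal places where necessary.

share on q_1 = 0.4576

Demand: q_1*(p_1,p_2,I) = 3·I/(3·p_1 + 3·p_2), q_2* = 3·I/(3·p_1 + 3·p_2).
Here 3·6.75 + 3·8 = 44.25, giving q_1* = 6.5763 and q_2* = 6.5763.
Expenditure on q_1: 6.75·6.5763 = 44.3898; share = 0.4576.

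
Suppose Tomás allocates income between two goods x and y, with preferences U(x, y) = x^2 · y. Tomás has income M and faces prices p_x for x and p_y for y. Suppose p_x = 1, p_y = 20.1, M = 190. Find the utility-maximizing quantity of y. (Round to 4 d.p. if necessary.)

y* = 3.1509

The MRS is 2·y/x. Set MRS = p_x/p_y.
Rearranging, p_y·y = (1/2)·p_x·x. Substituting into the budget gives p_x·x·(1 + (1/2)) = M.
Demand: x*(p_x,p_y,M) = 2/3·M/p_x and y* = 1/3·M/p_y.
At p_x=1, p_y=20.1, M=190: y* = 1/3·190/20.1 = 3.1509.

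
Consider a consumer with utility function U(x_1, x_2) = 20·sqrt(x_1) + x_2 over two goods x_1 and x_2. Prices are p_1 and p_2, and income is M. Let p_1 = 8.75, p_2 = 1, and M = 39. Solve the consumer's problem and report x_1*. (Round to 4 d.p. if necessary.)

x_1* = 1.3061

MU_x_1 = 10/√x_1, MU_x_2 = 1. Tangency: 10/√x_1 = p_1/p_2.
Solve: √x_1 = 10·p_2/p_1, so x_1*(p_1,p_2) = (10·p_2/p_1)², and x_2* = (M − p_1·x_1*)/p_2.
Plugging in: x_1* = (10·1/8.75)² = 1.3061.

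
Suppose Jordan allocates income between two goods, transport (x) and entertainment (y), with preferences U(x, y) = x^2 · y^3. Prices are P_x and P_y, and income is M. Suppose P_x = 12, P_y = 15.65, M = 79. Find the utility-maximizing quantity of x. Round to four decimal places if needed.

x* = 2.6333

The MRS is (2/3)·y/x. Set MRS = P_x/P_y.
So 2·P_y·y = 3·P_x·x; combined with the budget, a share 0.4 of income goes to x.
Demand: x*(P_x,P_y,M) = 0.4·M/P_x and y* = 0.6·M/P_y.
At P_x=12, P_y=15.65, M=79: x* = 0.4·79/12 = 2.6333.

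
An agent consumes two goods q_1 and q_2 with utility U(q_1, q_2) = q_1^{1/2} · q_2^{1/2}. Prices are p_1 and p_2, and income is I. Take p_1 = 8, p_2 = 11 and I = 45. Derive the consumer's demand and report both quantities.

Demand: q_1*(p_1,p_2,I) = 0.5·I/p_1 and q_2* = 0.5·I/p_2.
At p_1=8, p_2=11, I=45: q_1* = 0.5·45/8 = 2.8125, q_2* = 2.0455.

q_1* = 2.8125, q_2* = 2.0455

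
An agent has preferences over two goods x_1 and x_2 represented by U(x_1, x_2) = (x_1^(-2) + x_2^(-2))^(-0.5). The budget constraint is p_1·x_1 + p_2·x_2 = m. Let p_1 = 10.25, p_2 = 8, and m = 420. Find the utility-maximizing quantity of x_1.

x_1* = 22.1765

Substitute x_2 = (x_2/x_1)·x_1 into the budget: x_1* = m/(p_1 + p_2·(x_2/x_1)).
Numerically x_2/x_1 = 1.08612, so x_1* = 420/(10.25 + 8·1.08612) = 22.1765.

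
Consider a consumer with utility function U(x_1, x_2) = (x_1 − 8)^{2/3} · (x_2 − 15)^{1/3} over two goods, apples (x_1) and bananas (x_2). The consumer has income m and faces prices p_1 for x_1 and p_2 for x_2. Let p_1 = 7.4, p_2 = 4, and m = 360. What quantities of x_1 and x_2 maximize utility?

Let x_1' = x_1−8, x_2' = x_2−15. MRS = 2·x_2'/x_1' = p_1/p_2.
Substituting into the budget: x_1* = 8 + 2/3·(m − 8·p_1 − 15·p_2)/p_1, and x_2* = 15 + 1/3·(…)/p_2.
Discretionary income = 360 − 8·7.4 − 15·4 = 240.8; x_1* = 8 + 2/3·240.8/7.4 = 29.6937; x_2* = 15 + 1/3·240.8/4 = 35.0667.

x_1* = 29.6937, x_2* = 35.0667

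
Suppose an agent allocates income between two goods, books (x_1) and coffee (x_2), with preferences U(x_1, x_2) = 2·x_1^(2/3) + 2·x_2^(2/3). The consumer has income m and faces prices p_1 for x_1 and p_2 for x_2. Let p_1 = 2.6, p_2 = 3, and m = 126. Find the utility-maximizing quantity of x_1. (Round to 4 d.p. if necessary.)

x_1* = 27.6747

From the CES first-order condition, (x_2/x_1)^(1/3) = p_1/p_2.
Hence x_2/x_1 = (p_1/p_2)^(1/(1/3)), i.e. raised to the 3 power.
Substitute x_2 = (x_2/x_1)·x_1 into the budget: x_1* = m/(p_1 + p_2·(x_2/x_1)).
Numerically x_2/x_1 = 0.650963, so x_1* = 126/(2.6 + 3·0.650963) = 27.6747.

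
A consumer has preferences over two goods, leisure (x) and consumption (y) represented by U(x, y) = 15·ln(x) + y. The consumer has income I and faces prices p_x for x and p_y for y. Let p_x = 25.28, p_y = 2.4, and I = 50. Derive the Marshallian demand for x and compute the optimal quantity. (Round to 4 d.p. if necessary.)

Set MRS = p_x/p_y: (15/x)/1 = p_x/p_y.
So x*(p_x,p_y) = 15·p_y/p_x, independent of income; and y* = (I − 15·p_y)/p_y.
At the given prices: x* = 15·2.4/25.28 = 1.4241.

x* = 1.4241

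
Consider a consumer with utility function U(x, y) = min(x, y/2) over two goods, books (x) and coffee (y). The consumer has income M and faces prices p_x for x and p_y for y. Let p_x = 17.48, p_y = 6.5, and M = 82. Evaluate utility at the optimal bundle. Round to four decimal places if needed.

V = 2.6903

Leontief preferences: the optimum is at the kink where x/1 = y/2, i.e. y = 2·x.
Budget: p_x·x + p_y·2·x = M, so (p_x + 2·p_y)·x = M.
Demand: x*(p_x,p_y,M) = M/(p_x + 2·p_y), y* = 2·M/(p_x + 2·p_y).
Here 17.48 + 2·6.5 = 30.48, giving x* = 2.6903 and y* = 5.3806.
Utility at the optimum: U(2.6903, 5.3806) = 2.6903.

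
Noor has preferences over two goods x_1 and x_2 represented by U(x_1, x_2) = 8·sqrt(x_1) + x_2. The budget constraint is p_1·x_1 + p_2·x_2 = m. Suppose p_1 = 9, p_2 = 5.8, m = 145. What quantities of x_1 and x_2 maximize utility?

Solve: √x_1 = 4·p_2/p_1, so x_1*(p_1,p_2) = (4·p_2/p_1)², and x_2* = (m − p_1·x_1*)/p_2.
Plugging in: x_1* = (4·5.8/9)² = 6.6449, x_2* = 14.6889.

x_1* = 6.6449, x_2* = 14.6889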